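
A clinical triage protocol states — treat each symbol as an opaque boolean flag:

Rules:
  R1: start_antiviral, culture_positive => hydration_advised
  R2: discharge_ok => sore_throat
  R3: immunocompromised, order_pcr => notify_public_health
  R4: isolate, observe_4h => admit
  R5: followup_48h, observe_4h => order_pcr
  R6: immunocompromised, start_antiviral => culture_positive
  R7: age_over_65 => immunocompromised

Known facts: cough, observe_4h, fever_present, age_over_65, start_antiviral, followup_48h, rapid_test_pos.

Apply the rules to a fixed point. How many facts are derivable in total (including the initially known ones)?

12

Round 1 — R5, R7, derive order_pcr, immunocompromised.
Round 2 — R3, R6, derive notify_public_health, culture_positive.
Round 3 — R1, derive hydration_advised.
Closure: {age_over_65, cough, culture_positive, fever_present, followup_48h, hydration_advised, immunocompromised, notify_public_health, observe_4h, order_pcr, rapid_test_pos, start_antiviral} — 12 facts.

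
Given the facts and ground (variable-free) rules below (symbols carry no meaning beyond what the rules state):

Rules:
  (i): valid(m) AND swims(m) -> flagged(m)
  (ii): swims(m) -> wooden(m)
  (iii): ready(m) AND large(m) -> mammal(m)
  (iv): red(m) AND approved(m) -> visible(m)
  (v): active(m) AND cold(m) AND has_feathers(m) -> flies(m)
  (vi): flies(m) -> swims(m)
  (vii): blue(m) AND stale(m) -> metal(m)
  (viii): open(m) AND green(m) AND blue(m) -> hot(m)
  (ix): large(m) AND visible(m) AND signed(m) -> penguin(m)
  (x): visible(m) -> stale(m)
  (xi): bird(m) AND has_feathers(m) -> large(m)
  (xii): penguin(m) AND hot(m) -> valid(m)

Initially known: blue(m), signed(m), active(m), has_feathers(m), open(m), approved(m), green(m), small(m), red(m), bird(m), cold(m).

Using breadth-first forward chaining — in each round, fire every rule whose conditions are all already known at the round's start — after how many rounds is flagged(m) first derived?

Round 1 — (iv), (v), (viii), (xi), derive visible(m), flies(m), hot(m), large(m).
Round 2 — (vi), (ix), (x), derive swims(m), penguin(m), stale(m).
Round 3 — (ii), (vii), (xii), derive wooden(m), metal(m), valid(m).
Round 4 — (i), derive flagged(m).
flagged(m) first appears in round 4.

4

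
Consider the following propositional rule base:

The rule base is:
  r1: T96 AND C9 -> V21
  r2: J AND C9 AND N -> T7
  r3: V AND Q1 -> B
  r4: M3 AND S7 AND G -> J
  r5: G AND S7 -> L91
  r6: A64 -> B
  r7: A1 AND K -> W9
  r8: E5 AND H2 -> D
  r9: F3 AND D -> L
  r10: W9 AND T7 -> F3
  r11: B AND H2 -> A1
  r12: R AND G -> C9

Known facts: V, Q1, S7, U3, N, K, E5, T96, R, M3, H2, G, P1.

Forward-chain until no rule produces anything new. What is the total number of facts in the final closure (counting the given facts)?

Round 1: r3 [V AND Q1 -> B]; r4 [M3 AND S7 AND G -> J]; r5 [G AND S7 -> L91]; r8 [E5 AND H2 -> D]; r12 [R AND G -> C9]. New: B, J, L91, D, C9.
Round 2: r1 [T96 AND C9 -> V21]; r2 [J AND C9 AND N -> T7]; r11 [B AND H2 -> A1]. New: V21, T7, A1.
Round 3: r7 [A1 AND K -> W9]. New: W9.
Round 4: r10 [W9 AND T7 -> F3]. New: F3.
Round 5: r9 [F3 AND D -> L]. New: L.
Closure: {A1, B, C9, D, E5, F3, G, H2, J, K, L, L91, M3, N, P1, Q1, R, S7, T7, T96, U3, V, V21, W9} — 24 facts.

24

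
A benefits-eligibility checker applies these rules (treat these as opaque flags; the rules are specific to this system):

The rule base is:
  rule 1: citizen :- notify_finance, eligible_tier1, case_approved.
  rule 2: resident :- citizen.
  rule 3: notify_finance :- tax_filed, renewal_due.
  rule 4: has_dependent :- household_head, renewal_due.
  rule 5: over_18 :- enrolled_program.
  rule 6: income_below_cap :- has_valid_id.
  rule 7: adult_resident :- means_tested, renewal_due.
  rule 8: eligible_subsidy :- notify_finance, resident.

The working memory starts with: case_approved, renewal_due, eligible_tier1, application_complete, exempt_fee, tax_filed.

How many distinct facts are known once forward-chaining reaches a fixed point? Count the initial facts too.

10

Round 1: rule 3 [notify_finance :- tax_filed, renewal_due.]. New: notify_finance.
Round 2: rule 1 [citizen :- notify_finance, eligible_tier1, case_approved.]. New: citizen.
Round 3: rule 2 [resident :- citizen.]. New: resident.
Round 4: rule 8 [eligible_subsidy :- notify_finance, resident.]. New: eligible_subsidy.
Closure: {application_complete, case_approved, citizen, eligible_subsidy, eligible_tier1, exempt_fee, notify_finance, renewal_due, resident, tax_filed} — 10 facts.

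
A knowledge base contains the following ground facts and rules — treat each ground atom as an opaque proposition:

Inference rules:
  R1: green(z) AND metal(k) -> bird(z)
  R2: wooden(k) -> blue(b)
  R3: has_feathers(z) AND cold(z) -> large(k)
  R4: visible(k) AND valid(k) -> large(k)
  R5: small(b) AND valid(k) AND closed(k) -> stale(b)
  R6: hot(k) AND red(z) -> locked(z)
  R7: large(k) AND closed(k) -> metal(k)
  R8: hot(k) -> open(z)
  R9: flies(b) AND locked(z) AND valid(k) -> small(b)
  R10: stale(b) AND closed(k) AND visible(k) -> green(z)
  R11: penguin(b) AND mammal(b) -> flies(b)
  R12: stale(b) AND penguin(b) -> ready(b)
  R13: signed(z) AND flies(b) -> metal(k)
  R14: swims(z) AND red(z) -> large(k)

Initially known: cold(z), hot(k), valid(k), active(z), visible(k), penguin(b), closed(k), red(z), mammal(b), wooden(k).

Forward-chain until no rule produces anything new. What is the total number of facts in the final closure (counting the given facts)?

21

[1] R2 [wooden(k) -> blue(b)]; R4 [visible(k) AND valid(k) -> large(k)]; R6 [hot(k) AND red(z) -> locked(z)]; R8 [hot(k) -> open(z)]; R11 [penguin(b) AND mammal(b) -> flies(b)]. ⇒ new: blue(b), large(k), locked(z), open(z), flies(b).
[2] R7 [large(k) AND closed(k) -> metal(k)]; R9 [flies(b) AND locked(z) AND valid(k) -> small(b)]. ⇒ new: metal(k), small(b).
[3] R5 [small(b) AND valid(k) AND closed(k) -> stale(b)]. ⇒ new: stale(b).
[4] R10 [stale(b) AND closed(k) AND visible(k) -> green(z)]; R12 [stale(b) AND penguin(b) -> ready(b)]. ⇒ new: green(z), ready(b).
[5] R1 [green(z) AND metal(k) -> bird(z)]. ⇒ new: bird(z).
Closure: {active(z), bird(z), blue(b), closed(k), cold(z), flies(b), green(z), hot(k), large(k), locked(z), mammal(b), metal(k), open(z), penguin(b), ready(b), red(z), small(b), stale(b), valid(k), visible(k), wooden(k)} — 21 facts.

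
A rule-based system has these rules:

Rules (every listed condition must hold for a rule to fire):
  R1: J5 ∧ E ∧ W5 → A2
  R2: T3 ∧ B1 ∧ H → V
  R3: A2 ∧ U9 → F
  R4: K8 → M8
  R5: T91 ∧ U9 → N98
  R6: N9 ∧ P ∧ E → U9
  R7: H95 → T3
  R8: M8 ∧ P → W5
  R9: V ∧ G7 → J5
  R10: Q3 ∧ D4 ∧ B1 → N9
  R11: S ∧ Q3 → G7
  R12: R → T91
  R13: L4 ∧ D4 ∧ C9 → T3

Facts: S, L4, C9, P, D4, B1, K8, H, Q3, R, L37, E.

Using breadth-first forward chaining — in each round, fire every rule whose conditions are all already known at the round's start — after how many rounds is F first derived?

5

Round 1 fires R4, R10, R11, R12, R13, giving M8, N9, G7, T91, T3.
Round 2 fires R2, R6, R8, giving V, U9, W5.
Round 3 fires R5, R9, giving N98, J5.
Round 4 fires R1, giving A2.
Round 5 fires R3, giving F.
F first appears in round 5.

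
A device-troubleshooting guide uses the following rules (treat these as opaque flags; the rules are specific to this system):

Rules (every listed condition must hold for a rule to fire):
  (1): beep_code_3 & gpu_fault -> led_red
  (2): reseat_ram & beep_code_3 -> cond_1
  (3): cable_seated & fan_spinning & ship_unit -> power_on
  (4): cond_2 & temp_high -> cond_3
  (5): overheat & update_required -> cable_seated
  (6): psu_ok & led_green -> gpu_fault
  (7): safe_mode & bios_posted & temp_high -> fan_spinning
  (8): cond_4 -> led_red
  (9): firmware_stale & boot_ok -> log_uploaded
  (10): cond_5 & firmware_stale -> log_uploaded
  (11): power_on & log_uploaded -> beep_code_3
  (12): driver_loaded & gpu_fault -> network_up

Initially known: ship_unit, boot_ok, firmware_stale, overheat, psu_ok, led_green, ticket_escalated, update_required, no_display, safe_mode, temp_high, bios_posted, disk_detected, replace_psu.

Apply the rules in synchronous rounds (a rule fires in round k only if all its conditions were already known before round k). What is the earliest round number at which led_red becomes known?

4

Round 1: (5) [overheat & update_required -> cable_seated]; (6) [psu_ok & led_green -> gpu_fault]; (7) [safe_mode & bios_posted & temp_high -> fan_spinning]; (9) [firmware_stale & boot_ok -> log_uploaded]. Adds cable_seated, gpu_fault, fan_spinning, log_uploaded.
Round 2: (3) [cable_seated & fan_spinning & ship_unit -> power_on]. Adds power_on.
Round 3: (11) [power_on & log_uploaded -> beep_code_3]. Adds beep_code_3.
Round 4: (1) [beep_code_3 & gpu_fault -> led_red]. Adds led_red.
led_red first appears in round 4.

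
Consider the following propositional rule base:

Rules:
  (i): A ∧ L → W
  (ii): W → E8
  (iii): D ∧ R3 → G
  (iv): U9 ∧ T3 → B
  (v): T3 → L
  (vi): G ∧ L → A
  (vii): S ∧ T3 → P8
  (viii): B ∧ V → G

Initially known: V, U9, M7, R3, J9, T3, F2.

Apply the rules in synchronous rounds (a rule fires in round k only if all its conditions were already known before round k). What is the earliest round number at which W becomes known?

Round 1 — (iv), (v), derive B, L.
Round 2 — (viii), derive G.
Round 3 — (vi), derive A.
Round 4 — (i), derive W.
W first appears in round 4.

4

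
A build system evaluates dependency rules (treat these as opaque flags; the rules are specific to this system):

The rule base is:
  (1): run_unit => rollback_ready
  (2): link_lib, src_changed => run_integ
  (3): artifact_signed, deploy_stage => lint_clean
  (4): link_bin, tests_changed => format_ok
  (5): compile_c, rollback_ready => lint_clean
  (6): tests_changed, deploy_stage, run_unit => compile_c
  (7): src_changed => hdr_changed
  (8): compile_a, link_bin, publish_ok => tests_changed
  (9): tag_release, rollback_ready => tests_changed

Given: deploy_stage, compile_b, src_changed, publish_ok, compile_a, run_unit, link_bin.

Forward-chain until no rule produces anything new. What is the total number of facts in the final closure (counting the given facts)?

13

[1] (1) [run_unit => rollback_ready]; (7) [src_changed => hdr_changed]; (8) [compile_a, link_bin, publish_ok => tests_changed]. ⇒ new: rollback_ready, hdr_changed, tests_changed.
[2] (4) [link_bin, tests_changed => format_ok]; (6) [tests_changed, deploy_stage, run_unit => compile_c]. ⇒ new: format_ok, compile_c.
[3] (5) [compile_c, rollback_ready => lint_clean]. ⇒ new: lint_clean.
Closure: {compile_a, compile_b, compile_c, deploy_stage, format_ok, hdr_changed, link_bin, lint_clean, publish_ok, rollback_ready, run_unit, src_changed, tests_changed} — 13 facts.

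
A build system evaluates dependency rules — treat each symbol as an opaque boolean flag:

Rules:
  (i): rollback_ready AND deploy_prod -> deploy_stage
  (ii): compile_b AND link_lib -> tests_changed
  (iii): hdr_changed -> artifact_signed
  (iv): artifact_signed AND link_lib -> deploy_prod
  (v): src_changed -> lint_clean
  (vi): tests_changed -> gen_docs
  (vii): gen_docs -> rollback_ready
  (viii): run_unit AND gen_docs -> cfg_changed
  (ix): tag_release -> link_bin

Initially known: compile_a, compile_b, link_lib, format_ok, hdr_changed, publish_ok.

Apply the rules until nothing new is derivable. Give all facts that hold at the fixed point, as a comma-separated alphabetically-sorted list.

artifact_signed, compile_a, compile_b, deploy_prod, deploy_stage, format_ok, gen_docs, hdr_changed, link_lib, publish_ok, rollback_ready, tests_changed

Round 1: (ii) [compile_b AND link_lib -> tests_changed]; (iii) [hdr_changed -> artifact_signed]. New: tests_changed, artifact_signed.
Round 2: (iv) [artifact_signed AND link_lib -> deploy_prod]; (vi) [tests_changed -> gen_docs]. New: deploy_prod, gen_docs.
Round 3: (vii) [gen_docs -> rollback_ready]. New: rollback_ready.
Round 4: (i) [rollback_ready AND deploy_prod -> deploy_stage]. New: deploy_stage.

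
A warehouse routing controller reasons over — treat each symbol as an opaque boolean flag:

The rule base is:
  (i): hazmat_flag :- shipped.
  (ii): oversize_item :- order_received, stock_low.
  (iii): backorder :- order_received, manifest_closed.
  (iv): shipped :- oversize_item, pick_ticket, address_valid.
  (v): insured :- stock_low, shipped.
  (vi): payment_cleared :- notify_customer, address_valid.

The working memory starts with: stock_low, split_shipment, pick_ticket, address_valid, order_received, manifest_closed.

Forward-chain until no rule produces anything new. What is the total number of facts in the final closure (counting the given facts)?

11

Round 1: (ii) [oversize_item :- order_received, stock_low.]; (iii) [backorder :- order_received, manifest_closed.]. Adds oversize_item, backorder.
Round 2: (iv) [shipped :- oversize_item, pick_ticket, address_valid.]. Adds shipped.
Round 3: (i) [hazmat_flag :- shipped.]; (v) [insured :- stock_low, shipped.]. Adds hazmat_flag, insured.
Closure: {address_valid, backorder, hazmat_flag, insured, manifest_closed, order_received, oversize_item, pick_ticket, shipped, split_shipment, stock_low} — 11 facts.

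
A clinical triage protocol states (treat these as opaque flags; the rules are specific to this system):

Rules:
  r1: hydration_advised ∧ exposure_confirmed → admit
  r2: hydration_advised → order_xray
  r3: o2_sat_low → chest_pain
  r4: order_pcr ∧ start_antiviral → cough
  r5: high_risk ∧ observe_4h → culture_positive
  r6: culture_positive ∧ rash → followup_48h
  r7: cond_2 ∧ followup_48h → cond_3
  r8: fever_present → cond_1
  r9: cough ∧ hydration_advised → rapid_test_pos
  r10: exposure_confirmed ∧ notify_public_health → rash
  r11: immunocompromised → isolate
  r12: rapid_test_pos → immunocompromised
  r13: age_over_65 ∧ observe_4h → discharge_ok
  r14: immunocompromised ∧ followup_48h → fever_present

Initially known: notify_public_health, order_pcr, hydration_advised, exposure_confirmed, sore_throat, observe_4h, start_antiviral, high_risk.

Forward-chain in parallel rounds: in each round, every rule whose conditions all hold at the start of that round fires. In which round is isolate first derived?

Round 1: r1 [hydration_advised ∧ exposure_confirmed → admit]; r2 [hydration_advised → order_xray]; r4 [order_pcr ∧ start_antiviral → cough]; r5 [high_risk ∧ observe_4h → culture_positive]; r10 [exposure_confirmed ∧ notify_public_health → rash]. New: admit, order_xray, cough, culture_positive, rash.
Round 2: r6 [culture_positive ∧ rash → followup_48h]; r9 [cough ∧ hydration_advised → rapid_test_pos]. New: followup_48h, rapid_test_pos.
Round 3: r12 [rapid_test_pos → immunocompromised]. New: immunocompromised.
Round 4: r11 [immunocompromised → isolate]; r14 [immunocompromised ∧ followup_48h → fever_present]. New: isolate, fever_present.
isolate first appears in round 4.

4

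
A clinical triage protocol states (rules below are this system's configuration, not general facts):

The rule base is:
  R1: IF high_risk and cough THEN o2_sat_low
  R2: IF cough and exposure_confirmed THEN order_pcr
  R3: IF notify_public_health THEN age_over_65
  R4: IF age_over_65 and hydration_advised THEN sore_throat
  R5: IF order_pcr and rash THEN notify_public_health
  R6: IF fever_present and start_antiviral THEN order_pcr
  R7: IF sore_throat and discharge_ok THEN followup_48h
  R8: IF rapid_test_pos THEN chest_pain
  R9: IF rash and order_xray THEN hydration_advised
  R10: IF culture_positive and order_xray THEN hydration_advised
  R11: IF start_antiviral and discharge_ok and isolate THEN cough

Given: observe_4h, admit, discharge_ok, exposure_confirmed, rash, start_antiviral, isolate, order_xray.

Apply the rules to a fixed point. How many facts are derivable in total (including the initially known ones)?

15

Round 1 fires R9, R11, giving hydration_advised, cough.
Round 2 fires R2, giving order_pcr.
Round 3 fires R5, giving notify_public_health.
Round 4 fires R3, giving age_over_65.
Round 5 fires R4, giving sore_throat.
Round 6 fires R7, giving followup_48h.
Closure: {admit, age_over_65, cough, discharge_ok, exposure_confirmed, followup_48h, hydration_advised, isolate, notify_public_health, observe_4h, order_pcr, order_xray, rash, sore_throat, start_antiviral} — 15 facts.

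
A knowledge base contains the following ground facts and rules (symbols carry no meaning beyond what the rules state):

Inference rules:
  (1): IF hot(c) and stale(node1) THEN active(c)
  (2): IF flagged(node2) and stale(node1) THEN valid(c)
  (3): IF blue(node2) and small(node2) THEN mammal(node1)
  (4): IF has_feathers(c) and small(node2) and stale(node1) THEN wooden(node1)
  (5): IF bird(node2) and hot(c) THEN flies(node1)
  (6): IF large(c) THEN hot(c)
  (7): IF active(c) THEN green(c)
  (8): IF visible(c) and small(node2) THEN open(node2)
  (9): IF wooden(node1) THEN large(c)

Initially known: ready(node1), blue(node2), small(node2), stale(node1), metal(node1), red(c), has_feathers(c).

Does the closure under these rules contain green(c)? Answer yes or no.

[1] (3) [IF blue(node2) and small(node2) THEN mammal(node1)]; (4) [IF has_feathers(c) and small(node2) and stale(node1) THEN wooden(node1)]. ⇒ new: mammal(node1), wooden(node1).
[2] (9) [IF wooden(node1) THEN large(c)]. ⇒ new: large(c).
[3] (6) [IF large(c) THEN hot(c)]. ⇒ new: hot(c).
[4] (1) [IF hot(c) and stale(node1) THEN active(c)]. ⇒ new: active(c).
[5] (7) [IF active(c) THEN green(c)]. ⇒ new: green(c).
green(c) appears in round 5, so it is derivable.

yes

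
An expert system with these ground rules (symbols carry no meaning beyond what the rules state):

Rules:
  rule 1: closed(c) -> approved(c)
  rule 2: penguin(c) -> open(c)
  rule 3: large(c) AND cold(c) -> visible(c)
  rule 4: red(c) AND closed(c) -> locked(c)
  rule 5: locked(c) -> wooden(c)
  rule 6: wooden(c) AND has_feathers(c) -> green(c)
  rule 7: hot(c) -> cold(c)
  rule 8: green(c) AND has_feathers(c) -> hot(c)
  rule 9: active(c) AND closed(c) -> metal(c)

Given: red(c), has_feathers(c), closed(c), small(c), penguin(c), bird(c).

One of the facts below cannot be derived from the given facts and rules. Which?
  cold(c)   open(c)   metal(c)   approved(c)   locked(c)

metal(c)

Round 1 fires rule 1, rule 2, rule 4, giving approved(c), open(c), locked(c).
Round 2 fires rule 5, giving wooden(c).
Round 3 fires rule 6, giving green(c).
Round 4 fires rule 8, giving hot(c).
Round 5 fires rule 7, giving cold(c).
Derived: locked(c) (round 1), cold(c) (round 5), approved(c) (round 1), open(c) (round 1). metal(c) never appears in any round.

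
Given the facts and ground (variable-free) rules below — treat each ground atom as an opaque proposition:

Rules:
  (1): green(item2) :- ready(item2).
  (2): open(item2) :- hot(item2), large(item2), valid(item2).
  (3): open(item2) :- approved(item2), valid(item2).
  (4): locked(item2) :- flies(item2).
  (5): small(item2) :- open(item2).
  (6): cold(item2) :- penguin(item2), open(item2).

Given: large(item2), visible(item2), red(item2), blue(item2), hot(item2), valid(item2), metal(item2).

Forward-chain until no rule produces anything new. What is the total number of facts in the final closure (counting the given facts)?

9

Round 1 — (2), derive open(item2).
Round 2 — (5), derive small(item2).
Closure: {blue(item2), hot(item2), large(item2), metal(item2), open(item2), red(item2), small(item2), valid(item2), visible(item2)} — 9 facts.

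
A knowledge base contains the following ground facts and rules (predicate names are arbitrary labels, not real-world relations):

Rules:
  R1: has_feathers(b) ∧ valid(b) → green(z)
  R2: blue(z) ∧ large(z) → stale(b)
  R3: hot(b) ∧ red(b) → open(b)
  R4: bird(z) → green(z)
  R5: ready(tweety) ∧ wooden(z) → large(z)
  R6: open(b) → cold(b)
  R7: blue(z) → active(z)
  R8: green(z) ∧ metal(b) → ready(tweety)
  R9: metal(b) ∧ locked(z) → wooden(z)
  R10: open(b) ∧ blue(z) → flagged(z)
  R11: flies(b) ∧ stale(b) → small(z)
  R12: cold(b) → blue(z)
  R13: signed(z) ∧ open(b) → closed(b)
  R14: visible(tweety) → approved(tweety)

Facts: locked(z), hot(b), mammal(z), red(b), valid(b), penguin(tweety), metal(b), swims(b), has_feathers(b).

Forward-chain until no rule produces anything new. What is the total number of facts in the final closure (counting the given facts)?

Round 1 fires R1, R3, R9, giving green(z), open(b), wooden(z).
Round 2 fires R6, R8, giving cold(b), ready(tweety).
Round 3 fires R5, R12, giving large(z), blue(z).
Round 4 fires R2, R7, R10, giving stale(b), active(z), flagged(z).
Closure: {active(z), blue(z), cold(b), flagged(z), green(z), has_feathers(b), hot(b), large(z), locked(z), mammal(z), metal(b), open(b), penguin(tweety), ready(tweety), red(b), stale(b), swims(b), valid(b), wooden(z)} — 19 facts.

19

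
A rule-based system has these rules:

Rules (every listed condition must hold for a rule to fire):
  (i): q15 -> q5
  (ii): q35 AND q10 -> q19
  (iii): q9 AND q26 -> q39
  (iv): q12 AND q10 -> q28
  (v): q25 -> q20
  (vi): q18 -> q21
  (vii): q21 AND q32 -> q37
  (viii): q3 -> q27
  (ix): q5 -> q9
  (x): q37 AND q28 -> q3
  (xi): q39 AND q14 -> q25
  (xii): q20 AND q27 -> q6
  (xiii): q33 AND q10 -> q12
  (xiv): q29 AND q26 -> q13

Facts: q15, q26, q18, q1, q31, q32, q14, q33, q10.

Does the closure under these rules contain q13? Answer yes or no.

Round 1 — (i), (vi), (xiii), derive q5, q21, q12.
Round 2 — (iv), (vii), (ix), derive q28, q37, q9.
Round 3 — (iii), (x), derive q39, q3.
Round 4 — (viii), (xi), derive q27, q25.
Round 5 — (v), derive q20.
Round 6 — (xii), derive q6.
Fixed point reached. q13 is concluded only by (xiv); (xiv) needs q29 (never derived).

no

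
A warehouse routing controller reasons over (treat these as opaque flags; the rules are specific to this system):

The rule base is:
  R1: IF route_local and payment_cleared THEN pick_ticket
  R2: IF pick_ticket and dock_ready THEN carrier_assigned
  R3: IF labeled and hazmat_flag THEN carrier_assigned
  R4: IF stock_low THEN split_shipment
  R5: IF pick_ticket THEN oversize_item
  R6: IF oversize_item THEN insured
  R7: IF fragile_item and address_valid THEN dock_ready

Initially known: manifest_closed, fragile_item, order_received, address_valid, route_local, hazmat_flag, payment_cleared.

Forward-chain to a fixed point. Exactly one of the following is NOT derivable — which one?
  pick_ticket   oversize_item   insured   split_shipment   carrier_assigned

split_shipment

Round 1: R1 [IF route_local and payment_cleared THEN pick_ticket]; R7 [IF fragile_item and address_valid THEN dock_ready]. New: pick_ticket, dock_ready.
Round 2: R2 [IF pick_ticket and dock_ready THEN carrier_assigned]; R5 [IF pick_ticket THEN oversize_item]. New: carrier_assigned, oversize_item.
Round 3: R6 [IF oversize_item THEN insured]. New: insured.
Derived: insured (round 3), carrier_assigned (round 2), pick_ticket (round 1), oversize_item (round 2). split_shipment never appears in any round.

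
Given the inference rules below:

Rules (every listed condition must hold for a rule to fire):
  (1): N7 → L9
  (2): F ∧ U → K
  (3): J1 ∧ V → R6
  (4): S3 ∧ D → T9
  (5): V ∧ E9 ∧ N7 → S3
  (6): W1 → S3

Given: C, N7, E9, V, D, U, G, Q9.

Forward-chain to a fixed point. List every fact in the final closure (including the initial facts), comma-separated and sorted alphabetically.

Round 1 — (1), (5), derive L9, S3.
Round 2 — (4), derive T9.

C, D, E9, G, L9, N7, Q9, S3, T9, U, V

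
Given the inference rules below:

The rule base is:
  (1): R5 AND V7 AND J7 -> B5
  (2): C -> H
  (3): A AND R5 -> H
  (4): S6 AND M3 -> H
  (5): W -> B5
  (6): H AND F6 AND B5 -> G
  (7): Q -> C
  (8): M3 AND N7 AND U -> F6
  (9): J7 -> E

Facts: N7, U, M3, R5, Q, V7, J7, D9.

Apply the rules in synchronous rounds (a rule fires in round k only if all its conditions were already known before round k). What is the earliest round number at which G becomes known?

Round 1 — (1), (7), (8), (9), derive B5, C, F6, E.
Round 2 — (2), derive H.
Round 3 — (6), derive G.
G first appears in round 3.

3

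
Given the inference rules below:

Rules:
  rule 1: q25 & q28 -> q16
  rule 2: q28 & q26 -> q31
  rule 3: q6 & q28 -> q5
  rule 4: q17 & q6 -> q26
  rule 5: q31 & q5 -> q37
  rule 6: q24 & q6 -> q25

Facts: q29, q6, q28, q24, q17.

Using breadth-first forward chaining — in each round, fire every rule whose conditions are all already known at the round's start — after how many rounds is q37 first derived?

3

Round 1: rule 3 [q6 & q28 -> q5]; rule 4 [q17 & q6 -> q26]; rule 6 [q24 & q6 -> q25]. New: q5, q26, q25.
Round 2: rule 1 [q25 & q28 -> q16]; rule 2 [q28 & q26 -> q31]. New: q16, q31.
Round 3: rule 5 [q31 & q5 -> q37]. New: q37.
q37 first appears in round 3.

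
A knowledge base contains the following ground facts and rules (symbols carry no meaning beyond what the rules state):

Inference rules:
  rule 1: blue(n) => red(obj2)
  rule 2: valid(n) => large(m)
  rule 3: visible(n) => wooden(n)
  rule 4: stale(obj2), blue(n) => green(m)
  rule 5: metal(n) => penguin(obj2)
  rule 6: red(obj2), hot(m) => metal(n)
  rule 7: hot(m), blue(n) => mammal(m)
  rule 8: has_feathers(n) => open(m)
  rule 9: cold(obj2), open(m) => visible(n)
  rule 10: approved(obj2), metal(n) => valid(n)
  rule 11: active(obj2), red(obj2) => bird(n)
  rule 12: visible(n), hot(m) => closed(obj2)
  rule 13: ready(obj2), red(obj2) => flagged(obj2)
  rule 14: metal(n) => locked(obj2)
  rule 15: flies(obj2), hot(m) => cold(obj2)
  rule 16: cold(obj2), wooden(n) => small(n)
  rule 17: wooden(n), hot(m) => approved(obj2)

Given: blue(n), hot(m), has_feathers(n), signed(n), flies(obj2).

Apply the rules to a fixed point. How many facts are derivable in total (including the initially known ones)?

19

Round 1 — rule 1, rule 7, rule 8, rule 15, derive red(obj2), mammal(m), open(m), cold(obj2).
Round 2 — rule 6, rule 9, derive metal(n), visible(n).
Round 3 — rule 3, rule 5, rule 12, rule 14, derive wooden(n), penguin(obj2), closed(obj2), locked(obj2).
Round 4 — rule 16, rule 17, derive small(n), approved(obj2).
Round 5 — rule 10, derive valid(n).
Round 6 — rule 2, derive large(m).
Closure: {approved(obj2), blue(n), closed(obj2), cold(obj2), flies(obj2), has_feathers(n), hot(m), large(m), locked(obj2), mammal(m), metal(n), open(m), penguin(obj2), red(obj2), signed(n), small(n), valid(n), visible(n), wooden(n)} — 19 facts.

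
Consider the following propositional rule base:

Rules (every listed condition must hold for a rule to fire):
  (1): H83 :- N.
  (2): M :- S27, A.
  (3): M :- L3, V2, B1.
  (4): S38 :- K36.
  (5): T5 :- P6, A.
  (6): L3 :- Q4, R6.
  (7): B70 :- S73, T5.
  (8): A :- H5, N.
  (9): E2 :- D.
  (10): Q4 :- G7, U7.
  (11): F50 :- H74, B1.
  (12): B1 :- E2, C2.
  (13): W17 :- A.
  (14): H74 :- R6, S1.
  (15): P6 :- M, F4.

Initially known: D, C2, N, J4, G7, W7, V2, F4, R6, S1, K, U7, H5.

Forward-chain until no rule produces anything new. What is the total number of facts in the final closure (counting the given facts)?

25

Round 1: (1) [H83 :- N.]; (8) [A :- H5, N.]; (9) [E2 :- D.]; (10) [Q4 :- G7, U7.]; (14) [H74 :- R6, S1.]. Adds H83, A, E2, Q4, H74.
Round 2: (6) [L3 :- Q4, R6.]; (12) [B1 :- E2, C2.]; (13) [W17 :- A.]. Adds L3, B1, W17.
Round 3: (3) [M :- L3, V2, B1.]; (11) [F50 :- H74, B1.]. Adds M, F50.
Round 4: (15) [P6 :- M, F4.]. Adds P6.
Round 5: (5) [T5 :- P6, A.]. Adds T5.
Closure: {A, B1, C2, D, E2, F4, F50, G7, H5, H74, H83, J4, K, L3, M, N, P6, Q4, R6, S1, T5, U7, V2, W17, W7} — 25 facts.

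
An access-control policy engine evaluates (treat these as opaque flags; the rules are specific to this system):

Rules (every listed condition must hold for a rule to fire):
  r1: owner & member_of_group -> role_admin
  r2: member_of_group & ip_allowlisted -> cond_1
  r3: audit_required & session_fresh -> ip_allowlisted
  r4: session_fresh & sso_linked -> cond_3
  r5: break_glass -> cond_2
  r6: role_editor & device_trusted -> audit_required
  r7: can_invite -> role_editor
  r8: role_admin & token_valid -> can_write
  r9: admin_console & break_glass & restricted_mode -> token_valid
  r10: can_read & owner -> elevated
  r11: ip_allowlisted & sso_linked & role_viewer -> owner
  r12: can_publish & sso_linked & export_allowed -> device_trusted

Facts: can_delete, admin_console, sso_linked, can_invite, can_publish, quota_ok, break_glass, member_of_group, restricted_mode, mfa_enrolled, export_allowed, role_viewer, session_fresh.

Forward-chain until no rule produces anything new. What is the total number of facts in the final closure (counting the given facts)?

24

Round 1 — r4, r5, r7, r9, r12, derive cond_3, cond_2, role_editor, token_valid, device_trusted.
Round 2 — r6, derive audit_required.
Round 3 — r3, derive ip_allowlisted.
Round 4 — r2, r11, derive cond_1, owner.
Round 5 — r1, derive role_admin.
Round 6 — r8, derive can_write.
Closure: {admin_console, audit_required, break_glass, can_delete, can_invite, can_publish, can_write, cond_1, cond_2, cond_3, device_trusted, export_allowed, ip_allowlisted, member_of_group, mfa_enrolled, owner, quota_ok, restricted_mode, role_admin, role_editor, role_viewer, session_fresh, sso_linked, token_valid} — 24 facts.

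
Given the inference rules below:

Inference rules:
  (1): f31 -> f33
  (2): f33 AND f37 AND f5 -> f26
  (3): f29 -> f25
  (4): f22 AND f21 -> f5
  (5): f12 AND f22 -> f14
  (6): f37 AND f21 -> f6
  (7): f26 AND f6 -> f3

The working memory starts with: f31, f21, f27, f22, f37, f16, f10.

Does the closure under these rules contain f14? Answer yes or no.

no

Round 1 fires (1), (4), (6), giving f33, f5, f6.
Round 2 fires (2), giving f26.
Round 3 fires (7), giving f3.
Fixed point reached. f14 is concluded only by (5); (5) needs f12 (never derived).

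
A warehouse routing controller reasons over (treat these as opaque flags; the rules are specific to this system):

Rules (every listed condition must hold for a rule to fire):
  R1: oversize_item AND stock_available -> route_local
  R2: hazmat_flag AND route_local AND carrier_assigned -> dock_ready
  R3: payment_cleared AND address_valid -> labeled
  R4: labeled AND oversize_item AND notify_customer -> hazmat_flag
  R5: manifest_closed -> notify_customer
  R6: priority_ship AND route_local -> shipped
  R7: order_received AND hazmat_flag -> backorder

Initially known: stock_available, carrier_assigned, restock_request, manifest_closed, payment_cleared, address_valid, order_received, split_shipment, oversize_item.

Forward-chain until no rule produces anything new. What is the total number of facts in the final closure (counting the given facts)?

15

[1] R1 [oversize_item AND stock_available -> route_local]; R3 [payment_cleared AND address_valid -> labeled]; R5 [manifest_closed -> notify_customer]. ⇒ new: route_local, labeled, notify_customer.
[2] R4 [labeled AND oversize_item AND notify_customer -> hazmat_flag]. ⇒ new: hazmat_flag.
[3] R2 [hazmat_flag AND route_local AND carrier_assigned -> dock_ready]; R7 [order_received AND hazmat_flag -> backorder]. ⇒ new: dock_ready, backorder.
Closure: {address_valid, backorder, carrier_assigned, dock_ready, hazmat_flag, labeled, manifest_closed, notify_customer, order_received, oversize_item, payment_cleared, restock_request, route_local, split_shipment, stock_available} — 15 facts.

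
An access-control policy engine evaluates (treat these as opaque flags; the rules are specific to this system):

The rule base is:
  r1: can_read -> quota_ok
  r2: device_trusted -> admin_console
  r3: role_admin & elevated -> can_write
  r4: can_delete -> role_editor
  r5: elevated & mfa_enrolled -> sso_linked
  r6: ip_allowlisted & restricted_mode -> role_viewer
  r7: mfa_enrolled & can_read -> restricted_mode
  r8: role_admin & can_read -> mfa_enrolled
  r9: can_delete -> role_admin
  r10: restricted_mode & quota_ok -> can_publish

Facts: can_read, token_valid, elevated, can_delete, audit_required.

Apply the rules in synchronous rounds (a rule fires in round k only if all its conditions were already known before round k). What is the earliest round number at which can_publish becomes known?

4

Round 1 — r1, r4, r9, derive quota_ok, role_editor, role_admin.
Round 2 — r3, r8, derive can_write, mfa_enrolled.
Round 3 — r5, r7, derive sso_linked, restricted_mode.
Round 4 — r10, derive can_publish.
can_publish first appears in round 4.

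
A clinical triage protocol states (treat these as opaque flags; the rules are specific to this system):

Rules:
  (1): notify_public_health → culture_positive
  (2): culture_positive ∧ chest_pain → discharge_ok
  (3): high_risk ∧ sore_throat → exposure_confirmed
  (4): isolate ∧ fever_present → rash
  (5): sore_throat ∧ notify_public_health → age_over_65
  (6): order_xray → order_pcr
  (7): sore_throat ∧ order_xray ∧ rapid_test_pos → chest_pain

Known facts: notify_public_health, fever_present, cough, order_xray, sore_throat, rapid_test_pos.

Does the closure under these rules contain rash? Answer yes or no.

Round 1 fires (1), (5), (6), (7), giving culture_positive, age_over_65, order_pcr, chest_pain.
Round 2 fires (2), giving discharge_ok.
Fixed point reached. rash is concluded only by (4); (4) needs isolate (never derived).

no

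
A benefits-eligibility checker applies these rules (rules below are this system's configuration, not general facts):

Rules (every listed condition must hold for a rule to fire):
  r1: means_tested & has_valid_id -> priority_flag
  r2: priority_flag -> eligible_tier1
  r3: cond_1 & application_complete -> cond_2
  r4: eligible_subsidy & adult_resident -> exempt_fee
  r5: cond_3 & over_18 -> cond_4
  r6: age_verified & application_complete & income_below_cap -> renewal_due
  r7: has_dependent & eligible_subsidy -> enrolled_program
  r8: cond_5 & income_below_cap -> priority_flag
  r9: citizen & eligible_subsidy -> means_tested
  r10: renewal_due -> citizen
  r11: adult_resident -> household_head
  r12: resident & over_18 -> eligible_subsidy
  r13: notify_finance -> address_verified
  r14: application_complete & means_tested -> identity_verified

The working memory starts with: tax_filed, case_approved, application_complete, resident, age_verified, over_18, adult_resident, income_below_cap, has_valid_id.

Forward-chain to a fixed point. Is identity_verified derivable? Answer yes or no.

yes

Round 1: r6 [age_verified & application_complete & income_below_cap -> renewal_due]; r11 [adult_resident -> household_head]; r12 [resident & over_18 -> eligible_subsidy]. New: renewal_due, household_head, eligible_subsidy.
Round 2: r4 [eligible_subsidy & adult_resident -> exempt_fee]; r10 [renewal_due -> citizen]. New: exempt_fee, citizen.
Round 3: r9 [citizen & eligible_subsidy -> means_tested]. New: means_tested.
Round 4: r1 [means_tested & has_valid_id -> priority_flag]; r14 [application_complete & means_tested -> identity_verified]. New: priority_flag, identity_verified.
Round 5: r2 [priority_flag -> eligible_tier1]. New: eligible_tier1.
identity_verified appears in round 4, so it is derivable.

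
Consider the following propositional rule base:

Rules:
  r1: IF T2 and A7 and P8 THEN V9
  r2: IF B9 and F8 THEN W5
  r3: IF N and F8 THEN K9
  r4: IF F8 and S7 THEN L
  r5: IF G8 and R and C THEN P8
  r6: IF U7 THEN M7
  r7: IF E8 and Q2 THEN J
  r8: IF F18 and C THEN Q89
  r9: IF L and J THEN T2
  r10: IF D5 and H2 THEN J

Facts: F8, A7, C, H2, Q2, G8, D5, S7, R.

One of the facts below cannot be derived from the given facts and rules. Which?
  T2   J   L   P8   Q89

Q89

[1] r4 [IF F8 and S7 THEN L]; r5 [IF G8 and R and C THEN P8]; r10 [IF D5 and H2 THEN J]. ⇒ new: L, P8, J.
[2] r9 [IF L and J THEN T2]. ⇒ new: T2.
[3] r1 [IF T2 and A7 and P8 THEN V9]. ⇒ new: V9.
Derived: J (round 1), T2 (round 2), L (round 1), P8 (round 1). Q89 never appears in any round.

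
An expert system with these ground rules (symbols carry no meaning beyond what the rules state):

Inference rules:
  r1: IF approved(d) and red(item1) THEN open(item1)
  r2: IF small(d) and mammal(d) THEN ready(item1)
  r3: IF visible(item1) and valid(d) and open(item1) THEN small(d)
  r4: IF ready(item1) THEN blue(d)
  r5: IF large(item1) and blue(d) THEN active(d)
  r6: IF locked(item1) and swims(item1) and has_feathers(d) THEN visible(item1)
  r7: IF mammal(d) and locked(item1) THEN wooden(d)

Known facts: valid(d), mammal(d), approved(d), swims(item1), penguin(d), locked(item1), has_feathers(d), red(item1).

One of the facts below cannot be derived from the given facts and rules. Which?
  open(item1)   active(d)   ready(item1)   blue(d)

Round 1: r1 [IF approved(d) and red(item1) THEN open(item1)]; r6 [IF locked(item1) and swims(item1) and has_feathers(d) THEN visible(item1)]; r7 [IF mammal(d) and locked(item1) THEN wooden(d)]. Adds open(item1), visible(item1), wooden(d).
Round 2: r3 [IF visible(item1) and valid(d) and open(item1) THEN small(d)]. Adds small(d).
Round 3: r2 [IF small(d) and mammal(d) THEN ready(item1)]. Adds ready(item1).
Round 4: r4 [IF ready(item1) THEN blue(d)]. Adds blue(d).
Derived: ready(item1) (round 3), blue(d) (round 4), open(item1) (round 1). active(d) never appears in any round.

active(d)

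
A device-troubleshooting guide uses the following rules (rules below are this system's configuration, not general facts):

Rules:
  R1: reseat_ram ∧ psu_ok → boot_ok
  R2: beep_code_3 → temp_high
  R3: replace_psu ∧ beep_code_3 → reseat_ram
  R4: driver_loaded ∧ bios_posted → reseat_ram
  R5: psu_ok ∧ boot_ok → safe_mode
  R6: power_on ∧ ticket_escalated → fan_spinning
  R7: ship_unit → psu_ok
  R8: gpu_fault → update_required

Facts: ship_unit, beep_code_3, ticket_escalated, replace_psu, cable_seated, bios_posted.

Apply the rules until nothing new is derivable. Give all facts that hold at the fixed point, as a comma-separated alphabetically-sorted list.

beep_code_3, bios_posted, boot_ok, cable_seated, psu_ok, replace_psu, reseat_ram, safe_mode, ship_unit, temp_high, ticket_escalated

Round 1 — R2, R3, R7, derive temp_high, reseat_ram, psu_ok.
Round 2 — R1, derive boot_ok.
Round 3 — R5, derive safe_mode.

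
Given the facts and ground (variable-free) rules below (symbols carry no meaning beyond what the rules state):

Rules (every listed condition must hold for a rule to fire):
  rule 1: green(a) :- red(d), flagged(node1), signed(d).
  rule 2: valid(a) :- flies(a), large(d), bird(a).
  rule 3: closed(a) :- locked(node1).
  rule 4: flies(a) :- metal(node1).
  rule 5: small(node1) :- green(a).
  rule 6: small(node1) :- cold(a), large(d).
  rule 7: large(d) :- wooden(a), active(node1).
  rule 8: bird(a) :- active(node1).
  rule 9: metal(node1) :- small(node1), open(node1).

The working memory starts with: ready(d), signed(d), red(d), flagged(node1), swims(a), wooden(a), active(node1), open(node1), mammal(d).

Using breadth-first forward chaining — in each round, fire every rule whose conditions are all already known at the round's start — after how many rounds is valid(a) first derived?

Round 1 — rule 1, rule 7, rule 8, derive green(a), large(d), bird(a).
Round 2 — rule 5, derive small(node1).
Round 3 — rule 9, derive metal(node1).
Round 4 — rule 4, derive flies(a).
Round 5 — rule 2, derive valid(a).
valid(a) first appears in round 5.

5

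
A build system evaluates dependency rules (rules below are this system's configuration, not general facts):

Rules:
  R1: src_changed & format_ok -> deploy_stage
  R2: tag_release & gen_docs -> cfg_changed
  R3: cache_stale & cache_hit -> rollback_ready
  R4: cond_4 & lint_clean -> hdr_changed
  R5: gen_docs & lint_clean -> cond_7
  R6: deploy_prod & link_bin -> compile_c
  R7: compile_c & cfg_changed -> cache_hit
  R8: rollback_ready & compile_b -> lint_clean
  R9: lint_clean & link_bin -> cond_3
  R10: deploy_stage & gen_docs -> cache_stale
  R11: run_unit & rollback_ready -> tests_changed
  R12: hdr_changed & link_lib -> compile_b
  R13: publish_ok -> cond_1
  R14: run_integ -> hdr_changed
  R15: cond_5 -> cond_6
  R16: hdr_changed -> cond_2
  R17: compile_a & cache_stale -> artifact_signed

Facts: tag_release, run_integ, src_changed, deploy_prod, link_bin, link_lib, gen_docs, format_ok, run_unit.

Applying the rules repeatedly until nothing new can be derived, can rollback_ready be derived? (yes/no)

yes

Round 1 fires R1, R2, R6, R14, giving deploy_stage, cfg_changed, compile_c, hdr_changed.
Round 2 fires R7, R10, R12, R16, giving cache_hit, cache_stale, compile_b, cond_2.
Round 3 fires R3, giving rollback_ready.
Round 4 fires R8, R11, giving lint_clean, tests_changed.
Round 5 fires R5, R9, giving cond_7, cond_3.
rollback_ready appears in round 3, so it is derivable.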